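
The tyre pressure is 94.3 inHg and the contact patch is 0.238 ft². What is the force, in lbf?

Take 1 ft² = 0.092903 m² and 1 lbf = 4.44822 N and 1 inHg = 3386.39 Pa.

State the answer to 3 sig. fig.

94.3 inHg × 3386.39 → 319337 Pa
0.238 ft² × 0.092903 → 0.0221109 m²
F = P × A = 319337 Pa × 0.0221109 m² = 7060.83 N
7060.83 N ÷ (4.44822 N/lbf) = 1587.34 lbf

1590 lbf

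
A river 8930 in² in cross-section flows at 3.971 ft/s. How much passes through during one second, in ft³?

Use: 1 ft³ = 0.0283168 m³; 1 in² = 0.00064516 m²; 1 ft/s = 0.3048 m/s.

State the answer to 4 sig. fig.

3.971 ft/s × 0.3048 = 1.21036 m/s
8930 in² × 0.00064516 = 5.76128 m²
V = v × A × t = 1.21036 m/s × 5.76128 m² × 1 s = 6.97322 m³
6.97322 m³ ÷ (0.0283168 m³/ft³) = 246.257 ft³

246.3 ft³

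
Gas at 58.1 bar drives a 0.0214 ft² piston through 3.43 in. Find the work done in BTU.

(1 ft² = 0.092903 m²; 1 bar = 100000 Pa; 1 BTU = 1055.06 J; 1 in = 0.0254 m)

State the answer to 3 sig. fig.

0.954 BTU

58.1 bar → 5.81×10⁶ Pa
0.0214 ft² → 0.00198812 m²
F = P × A = 5.81×10⁶ × 0.00198812 = 11551 N
3.43 in → 0.087122 m
W = F × d = 11551 × 0.087122 = 1006.35 J
In BTU: 1006.35 / 1055.06 = 0.953832 BTU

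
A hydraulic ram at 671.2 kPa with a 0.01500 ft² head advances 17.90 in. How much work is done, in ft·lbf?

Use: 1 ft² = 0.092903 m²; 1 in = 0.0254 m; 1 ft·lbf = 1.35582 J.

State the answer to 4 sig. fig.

313.7 ft·lbf

671.2 kPa → 671200 Pa
0.01500 ft² → 0.00139354 m²
F = P × A = 671200 × 0.00139354 = 935.344 N
17.90 in → 0.45466 m
W = F × d = 935.344 × 0.45466 = 425.264 J
In ft·lbf: 425.264 / 1.35582 = 313.658 ft·lbf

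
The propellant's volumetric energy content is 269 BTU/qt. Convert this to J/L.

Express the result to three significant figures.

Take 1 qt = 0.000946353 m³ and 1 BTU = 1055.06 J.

3.00×10⁵ J/L

269 BTU/qt × 1055.06 J/BTU ÷ 0.000946353 m³/qt = 2.999×10⁸ J/m³
2.999×10⁸ J/m³ × 0.001 m³/L = 299900 J/L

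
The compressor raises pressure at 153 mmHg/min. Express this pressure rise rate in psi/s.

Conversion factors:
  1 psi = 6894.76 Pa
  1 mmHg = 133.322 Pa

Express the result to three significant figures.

153 mmHg/min × 133.322 Pa/mmHg ÷ 60 s/min = 339.971 Pa/s
339.971 Pa/s ÷ 6894.76 Pa/psi = 0.0493086 psi/s

0.0493 psi/s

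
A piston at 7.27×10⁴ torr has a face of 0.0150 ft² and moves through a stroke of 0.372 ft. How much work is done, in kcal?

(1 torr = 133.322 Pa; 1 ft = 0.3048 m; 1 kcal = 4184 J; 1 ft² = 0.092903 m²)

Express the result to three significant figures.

7.27×10⁴ torr → 9.69251×10⁶ Pa
0.0150 ft² → 0.00139354 m²
F = P × A = 9.69251×10⁶ × 0.00139354 = 13506.9 N
0.372 ft → 0.113386 m
W = F × d = 13506.9 × 0.113386 = 1531.49 J
In kcal: 1531.49 / 4184 = 0.366035 kcal

0.366 kcal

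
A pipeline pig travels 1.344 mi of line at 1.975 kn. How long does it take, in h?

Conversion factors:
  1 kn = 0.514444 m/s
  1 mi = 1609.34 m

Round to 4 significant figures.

1.344 mi × 1609.34 = 2162.95 m
1.975 kn × 0.514444 = 1.01603 m/s
t = d / v = 2162.95 m / 1.01603 m/s = 2128.82 s
2128.82 s ÷ (3600 s/h) = 0.591339 h

0.5913 h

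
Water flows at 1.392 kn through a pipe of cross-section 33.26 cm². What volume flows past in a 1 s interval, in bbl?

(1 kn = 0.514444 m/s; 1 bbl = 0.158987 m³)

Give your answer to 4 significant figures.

1.392 kn × 0.514444 = 0.716106 m/s
33.26 cm² × 0.0001 = 0.003326 m²
V = v × A × t = 0.716106 m/s × 0.003326 m² × 1 s = 0.00238177 m³
0.00238177 m³ ÷ (0.158987 m³/bbl) = 0.0149809 bbl

0.01498 bbl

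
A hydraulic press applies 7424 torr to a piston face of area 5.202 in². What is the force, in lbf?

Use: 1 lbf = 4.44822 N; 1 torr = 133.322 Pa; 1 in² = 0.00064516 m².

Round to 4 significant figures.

746.8 lbf

7424 torr × 133.322 = 989783 Pa
5.202 in² × 0.00064516 = 0.00335612 m²
F = P × A = 989783 Pa × 0.00335612 m² = 3321.83 N
3321.83 N ÷ (4.44822 N/lbf) = 746.777 lbf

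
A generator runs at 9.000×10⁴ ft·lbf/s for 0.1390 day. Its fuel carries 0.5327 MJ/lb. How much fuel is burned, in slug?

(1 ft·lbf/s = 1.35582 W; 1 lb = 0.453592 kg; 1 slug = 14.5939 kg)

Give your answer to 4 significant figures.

85.50 slug

9.000×10⁴ ft·lbf/s → 122024 W
0.1390 day → 12009.6 s
E = P × t = 122024 × 12009.6 = 1.46546×10⁹ J
0.5327 MJ/lb → 1.1744×10⁶ J/kg
m = E / e_s = 1.46546×10⁹ / 1.1744×10⁶ = 1247.84 kg
In slug: 1247.84 / 14.5939 = 85.5042 slug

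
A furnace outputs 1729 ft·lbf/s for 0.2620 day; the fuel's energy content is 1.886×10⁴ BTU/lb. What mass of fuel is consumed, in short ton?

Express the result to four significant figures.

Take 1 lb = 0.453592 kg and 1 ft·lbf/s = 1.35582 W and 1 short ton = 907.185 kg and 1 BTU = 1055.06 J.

1729 ft·lbf/s → 2344.21 W
0.2620 day → 22636.8 s
E = P × t = 2344.21 × 22636.8 = 5.30654×10⁷ J
1.886×10⁴ BTU/lb → 4.38686×10⁷ J/kg
m = E / e_s = 5.30654×10⁷ / 4.38686×10⁷ = 1.20964 kg
In short ton: 1.20964 / 907.185 = 0.0013334 short ton

0.001333 short ton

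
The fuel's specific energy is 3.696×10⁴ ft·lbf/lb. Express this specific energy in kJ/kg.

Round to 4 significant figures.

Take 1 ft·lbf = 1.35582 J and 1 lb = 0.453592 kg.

3.696×10⁴ ft·lbf/lb × 1.35582 J/ft·lbf ÷ 0.453592 kg/lb = 110476 J/kg
110476 J/kg ÷ 1000 J/kJ = 110.476 kJ/kg

110.5 kJ/kg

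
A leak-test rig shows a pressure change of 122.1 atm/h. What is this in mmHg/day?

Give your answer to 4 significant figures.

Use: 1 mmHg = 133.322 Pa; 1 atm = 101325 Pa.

122.1 atm/h × 101325 Pa/atm ÷ 3600 s/h = 3436.61 Pa/s
3436.61 Pa/s ÷ 133.322 Pa/mmHg × 86400 s/day = 2.22711×10⁶ mmHg/day

2.227×10⁶ mmHg/day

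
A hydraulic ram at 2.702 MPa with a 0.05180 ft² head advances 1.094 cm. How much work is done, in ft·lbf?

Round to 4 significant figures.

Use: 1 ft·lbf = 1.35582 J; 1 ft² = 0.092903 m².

104.9 ft·lbf

2.702 MPa → 2.702×10⁶ Pa
0.05180 ft² → 0.00481238 m²
F = P × A = 2.702×10⁶ × 0.00481238 = 13003.1 N
1.094 cm → 0.01094 m
W = F × d = 13003.1 × 0.01094 = 142.254 J
In ft·lbf: 142.254 / 1.35582 = 104.921 ft·lbf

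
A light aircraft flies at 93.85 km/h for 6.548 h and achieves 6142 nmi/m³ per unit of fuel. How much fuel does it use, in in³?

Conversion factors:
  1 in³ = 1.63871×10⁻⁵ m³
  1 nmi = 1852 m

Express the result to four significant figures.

93.85 km/h → 26.0694 m/s
6.548 h → 23572.8 s
d = v × t = 26.0694 × 23572.8 = 614529 m
6142 nmi/m³ → 1.1375×10⁷ m/m³
V = d / (distance per unit fuel) = 614529 / 1.1375×10⁷ = 0.0540245 m³
In in³: 0.0540245 / 1.63871×10⁻⁵ = 3296.77 in³

3297 in³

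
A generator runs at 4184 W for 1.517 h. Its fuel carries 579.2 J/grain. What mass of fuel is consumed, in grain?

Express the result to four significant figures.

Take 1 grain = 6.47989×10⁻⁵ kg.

3.945×10⁴ grain

1.517 h → 5461.2 s
E = P × t = 4184 × 5461.2 = 2.28497×10⁷ J
579.2 J/grain → 8.93842×10⁶ J/kg
m = E / e_s = 2.28497×10⁷ / 8.93842×10⁶ = 2.55635 kg
In grain: 2.55635 / 6.47989×10⁻⁵ = 39450.5 grain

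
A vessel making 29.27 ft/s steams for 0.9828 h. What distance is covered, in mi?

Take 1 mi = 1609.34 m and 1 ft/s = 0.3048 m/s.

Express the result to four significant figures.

19.61 mi

29.27 ft/s × 0.3048 = 8.9215 m/s
0.9828 h × 3600 = 3538.08 s
d = v × t = 8.9215 m/s × 3538.08 s = 31565 m
31565 m ÷ (1609.34 m/mi) = 19.6136 mi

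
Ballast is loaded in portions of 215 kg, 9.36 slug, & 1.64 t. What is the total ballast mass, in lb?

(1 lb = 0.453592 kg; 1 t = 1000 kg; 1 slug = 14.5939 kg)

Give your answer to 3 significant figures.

4390 lb

215 kg (already kg)
9.36 slug × 14.5939 = 136.599 kg
1.64 t × 1000 = 1640 kg
Sum: 215 + 136.599 + 1640 = 1991.6 kg
In lb: 1991.6 / 0.453592 = 4390.73 lb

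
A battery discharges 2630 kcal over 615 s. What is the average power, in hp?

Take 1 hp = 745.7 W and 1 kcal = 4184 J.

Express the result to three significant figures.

24.0 hp

2630 kcal × 4184 → 1.10039×10⁷ J
P = E / t = 1.10039×10⁷ J / 615 s = 17892.5 W
17892.5 W ÷ (745.7 W/hp) = 23.9942 hp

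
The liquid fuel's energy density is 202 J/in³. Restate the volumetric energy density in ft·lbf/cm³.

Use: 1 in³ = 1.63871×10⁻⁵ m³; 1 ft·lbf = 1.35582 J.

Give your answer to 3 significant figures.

202 J/in³ ÷ 1.63871×10⁻⁵ m³/in³ = 1.23268×10⁷ J/m³
1.23268×10⁷ J/m³ ÷ 1.35582 J/ft·lbf × 10⁻⁶ m³/cm³ = 9.09177 ft·lbf/cm³

9.09 ft·lbf/cm³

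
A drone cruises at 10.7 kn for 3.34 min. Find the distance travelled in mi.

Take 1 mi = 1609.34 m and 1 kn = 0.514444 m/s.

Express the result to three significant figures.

10.7 kn × 0.514444 = 5.50455 m/s
3.34 min × 60 = 200.4 s
d = v × t = 5.50455 m/s × 200.4 s = 1103.11 m
1103.11 m ÷ (1609.34 m/mi) = 0.685442 mi

0.685 mi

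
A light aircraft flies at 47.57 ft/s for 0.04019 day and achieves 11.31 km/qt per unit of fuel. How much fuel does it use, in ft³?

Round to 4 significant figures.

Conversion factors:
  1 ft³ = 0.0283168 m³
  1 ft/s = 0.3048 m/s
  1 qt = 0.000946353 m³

0.1488 ft³

47.57 ft/s → 14.4993 m/s
0.04019 day → 3472.42 s
d = v × t = 14.4993 × 3472.42 = 50347.7 m
11.31 km/qt → 1.19511×10⁷ m/m³
V = d / (distance per unit fuel) = 50347.7 / 1.19511×10⁷ = 0.00421281 m³
In ft³: 0.00421281 / 0.0283168 = 0.148774 ft³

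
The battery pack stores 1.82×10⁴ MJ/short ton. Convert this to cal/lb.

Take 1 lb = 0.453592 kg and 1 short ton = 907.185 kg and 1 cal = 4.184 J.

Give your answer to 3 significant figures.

2.17×10⁶ cal/lb

1.82×10⁴ MJ/short ton × 1000000 J/MJ ÷ 907.185 kg/short ton = 2.00621×10⁷ J/kg
2.00621×10⁷ J/kg ÷ 4.184 J/cal × 0.453592 kg/lb = 2.17495×10⁶ cal/lb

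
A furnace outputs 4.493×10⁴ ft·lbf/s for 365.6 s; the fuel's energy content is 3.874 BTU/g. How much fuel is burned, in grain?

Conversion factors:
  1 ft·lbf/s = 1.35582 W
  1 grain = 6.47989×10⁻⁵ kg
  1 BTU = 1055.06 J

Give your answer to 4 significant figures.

4.493×10⁴ ft·lbf/s → 60917 W
E = P × t = 60917 × 365.6 = 2.22713×10⁷ J
3.874 BTU/g → 4.0873×10⁶ J/kg
m = E / e_s = 2.22713×10⁷ / 4.0873×10⁶ = 5.4489 kg
In grain: 5.4489 / 6.47989×10⁻⁵ = 84089.4 grain

8.409×10⁴ grain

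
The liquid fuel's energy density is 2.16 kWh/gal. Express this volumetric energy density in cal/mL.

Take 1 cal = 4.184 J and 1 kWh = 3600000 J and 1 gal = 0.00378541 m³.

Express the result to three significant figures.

2.16 kWh/gal × 3600000 J/kWh ÷ 0.00378541 m³/gal = 2.0542×10⁹ J/m³
2.0542×10⁹ J/m³ ÷ 4.184 J/cal × 10⁻⁶ m³/mL = 490.966 cal/mL

491 cal/mL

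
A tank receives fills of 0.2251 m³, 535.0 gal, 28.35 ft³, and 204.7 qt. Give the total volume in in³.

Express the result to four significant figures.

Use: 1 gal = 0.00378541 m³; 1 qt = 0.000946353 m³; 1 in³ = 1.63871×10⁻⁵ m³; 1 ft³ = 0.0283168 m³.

1.981×10⁵ in³

0.2251 m³ (already m³)
535.0 gal × 0.00378541 → 2.02519 m³
28.35 ft³ × 0.0283168 → 0.802781 m³
204.7 qt × 0.000946353 → 0.193718 m³
Sum: 0.2251 + 2.02519 + 0.802781 + 0.193718 = 3.24679 m³
In in³: 3.24679 / 1.63871×10⁻⁵ = 198131 in³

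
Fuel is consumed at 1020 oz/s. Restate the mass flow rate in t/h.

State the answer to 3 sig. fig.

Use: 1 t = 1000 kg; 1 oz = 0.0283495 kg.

104 t/h

1020 oz/s × 0.0283495 kg/oz = 28.9165 kg/s
28.9165 kg/s ÷ 1000 kg/t × 3600 s/h = 104.099 t/h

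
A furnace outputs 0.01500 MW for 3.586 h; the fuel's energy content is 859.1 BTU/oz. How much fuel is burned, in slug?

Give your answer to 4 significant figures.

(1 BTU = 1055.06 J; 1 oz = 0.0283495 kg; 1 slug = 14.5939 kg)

0.01500 MW → 15000 W
3.586 h → 12909.6 s
E = P × t = 15000 × 12909.6 = 1.93644×10⁸ J
859.1 BTU/oz → 3.19724×10⁷ J/kg
m = E / e_s = 1.93644×10⁸ / 3.19724×10⁷ = 6.0566 kg
In slug: 6.0566 / 14.5939 = 0.415009 slug

0.4150 slug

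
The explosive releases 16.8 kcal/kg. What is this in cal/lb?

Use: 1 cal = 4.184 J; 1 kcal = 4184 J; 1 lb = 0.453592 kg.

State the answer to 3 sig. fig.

7620 cal/lb

16.8 kcal/kg × 4184 J/kcal = 70291.2 J/kg
70291.2 J/kg ÷ 4.184 J/cal × 0.453592 kg/lb = 7620.35 cal/lb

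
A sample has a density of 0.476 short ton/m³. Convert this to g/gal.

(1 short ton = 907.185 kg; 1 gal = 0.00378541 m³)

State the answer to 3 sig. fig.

0.476 short ton/m³ × 907.185 kg/short ton = 431.82 kg/m³
431.82 kg/m³ ÷ 0.001 kg/g × 0.00378541 m³/gal = 1634.62 g/gal

1630 g/gal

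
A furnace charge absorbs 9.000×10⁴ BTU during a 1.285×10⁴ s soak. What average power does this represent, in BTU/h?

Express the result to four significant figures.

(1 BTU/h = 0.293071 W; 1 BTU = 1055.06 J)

2.521×10⁴ BTU/h

9.000×10⁴ BTU × 1055.06 = 9.49554×10⁷ J
P = E / t = 9.49554×10⁷ J / 12850 s = 7389.53 W
7389.53 W ÷ (0.293071 W/BTU/h) = 25214.1 BTU/h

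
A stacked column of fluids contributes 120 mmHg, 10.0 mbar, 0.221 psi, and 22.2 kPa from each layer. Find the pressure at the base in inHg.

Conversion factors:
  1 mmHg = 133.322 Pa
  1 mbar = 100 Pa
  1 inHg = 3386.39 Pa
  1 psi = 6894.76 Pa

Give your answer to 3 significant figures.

120 mmHg × 133.322 → 15998.6 Pa
10.0 mbar × 100 → 1000 Pa
0.221 psi × 6894.76 → 1523.74 Pa
22.2 kPa × 1000 → 22200 Pa
Combined: 15998.6 + 1000 + 1523.74 + 22200 = 40722.3 Pa
In inHg: 40722.3 / 3386.39 = 12.0253 inHg

12.0 inHg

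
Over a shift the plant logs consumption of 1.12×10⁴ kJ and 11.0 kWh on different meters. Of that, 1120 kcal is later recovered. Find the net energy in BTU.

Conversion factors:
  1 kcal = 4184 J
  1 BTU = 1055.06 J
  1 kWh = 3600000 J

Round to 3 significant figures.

4.37×10⁴ BTU

1.12×10⁴ kJ × 1000 → 1.12×10⁷ J
11.0 kWh × 3600000 → 3.96×10⁷ J
1120 kcal × 4184 → 4.68608×10⁶ J
Result: 1.12×10⁷ + 3.96×10⁷ − 4.68608×10⁶ = 4.61139×10⁷ J
In BTU: 4.61139×10⁷ / 1055.06 = 43707.4 BTU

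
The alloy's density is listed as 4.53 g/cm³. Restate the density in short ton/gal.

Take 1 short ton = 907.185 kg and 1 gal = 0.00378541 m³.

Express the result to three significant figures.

4.53 g/cm³ × 0.001 kg/g ÷ 10⁻⁶ m³/cm³ = 4530 kg/m³
4530 kg/m³ ÷ 907.185 kg/short ton × 0.00378541 m³/gal = 0.0189023 short ton/gal

0.0189 short ton/gal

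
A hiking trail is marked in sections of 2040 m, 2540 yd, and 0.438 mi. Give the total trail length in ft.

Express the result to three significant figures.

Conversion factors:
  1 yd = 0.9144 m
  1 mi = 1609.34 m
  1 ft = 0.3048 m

2040 m (already m)
2540 yd × 0.9144 = 2322.58 m
0.438 mi × 1609.34 = 704.891 m
Total: 2040 + 2322.58 + 704.891 = 5067.47 m
In ft: 5067.47 / 0.3048 = 16625.6 ft

1.66×10⁴ ft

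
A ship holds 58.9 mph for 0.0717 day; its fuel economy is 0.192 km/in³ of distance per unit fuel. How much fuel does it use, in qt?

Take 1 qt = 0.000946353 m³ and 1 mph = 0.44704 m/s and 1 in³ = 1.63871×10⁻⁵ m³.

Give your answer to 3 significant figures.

14.7 qt

58.9 mph → 26.3307 m/s
0.0717 day → 6194.88 s
d = v × t = 26.3307 × 6194.88 = 163116 m
0.192 km/in³ → 1.17165×10⁷ m/m³
V = d / (distance per unit fuel) = 163116 / 1.17165×10⁷ = 0.0139219 m³
In qt: 0.0139219 / 0.000946353 = 14.7111 qt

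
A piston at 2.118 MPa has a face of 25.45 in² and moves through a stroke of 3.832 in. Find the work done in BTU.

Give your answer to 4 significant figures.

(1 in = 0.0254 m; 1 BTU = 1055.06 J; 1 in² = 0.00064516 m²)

3.208 BTU

2.118 MPa → 2.118×10⁶ Pa
25.45 in² → 0.0164193 m²
F = P × A = 2.118×10⁶ × 0.0164193 = 34776.1 N
3.832 in → 0.0973328 m
W = F × d = 34776.1 × 0.0973328 = 3384.86 J
In BTU: 3384.86 / 1055.06 = 3.20822 BTU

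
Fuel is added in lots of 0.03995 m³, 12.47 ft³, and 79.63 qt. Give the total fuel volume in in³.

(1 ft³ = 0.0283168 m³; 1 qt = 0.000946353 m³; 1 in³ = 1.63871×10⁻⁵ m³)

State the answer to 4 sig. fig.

2.858×10⁴ in³

0.03995 m³ (already m³)
12.47 ft³ × 0.0283168 = 0.35311 m³
79.63 qt × 0.000946353 = 0.0753581 m³
Total: 0.03995 + 0.35311 + 0.0753581 = 0.468418 m³
In in³: 0.468418 / 1.63871×10⁻⁵ = 28584.6 in³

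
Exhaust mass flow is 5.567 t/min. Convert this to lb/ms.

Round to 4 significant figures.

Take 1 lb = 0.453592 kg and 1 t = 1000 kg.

5.567 t/min × 1000 kg/t ÷ 60 s/min = 92.7833 kg/s
92.7833 kg/s ÷ 0.453592 kg/lb × 0.001 s/ms = 0.204552 lb/ms

0.2046 lb/ms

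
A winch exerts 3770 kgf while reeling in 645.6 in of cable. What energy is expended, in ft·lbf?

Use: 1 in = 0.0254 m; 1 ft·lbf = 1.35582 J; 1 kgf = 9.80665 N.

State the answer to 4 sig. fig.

3770 kgf × 9.80665 → 36971.1 N
645.6 in × 0.0254 → 16.3982 m
W = F × d = 36971.1 N × 16.3982 m = 606259 J
606259 J ÷ (1.35582 J/ft·lbf) = 447153 ft·lbf

4.472×10⁵ ft·lbf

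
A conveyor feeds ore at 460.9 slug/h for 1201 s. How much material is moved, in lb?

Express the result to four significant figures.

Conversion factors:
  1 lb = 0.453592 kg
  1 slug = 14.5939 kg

4947 lb

460.9 slug/h → 1.86842 kg/s
m = ṁ × t = 1.86842 × 1201 = 2243.97 kg
In lb: 2243.97 / 0.453592 = 4947.11 lb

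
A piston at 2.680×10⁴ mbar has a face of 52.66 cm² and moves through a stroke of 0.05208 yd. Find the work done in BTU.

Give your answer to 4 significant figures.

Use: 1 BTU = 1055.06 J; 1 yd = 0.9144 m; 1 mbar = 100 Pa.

0.6370 BTU

2.680×10⁴ mbar → 2.68×10⁶ Pa
52.66 cm² → 0.005266 m²
F = P × A = 2.68×10⁶ × 0.005266 = 14112.9 N
0.05208 yd → 0.047622 m
W = F × d = 14112.9 × 0.047622 = 672.085 J
In BTU: 672.085 / 1055.06 = 0.637011 BTU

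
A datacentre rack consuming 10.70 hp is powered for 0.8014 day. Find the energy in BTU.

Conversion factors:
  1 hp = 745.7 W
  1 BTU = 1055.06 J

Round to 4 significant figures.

10.70 hp × 745.7 → 7978.99 W
0.8014 day × 86400 → 69241 s
E = P × t = 7978.99 W × 69241 s = 5.52473×10⁸ J
5.52473×10⁸ J ÷ (1055.06 J/BTU) = 523641 BTU

5.236×10⁵ BTU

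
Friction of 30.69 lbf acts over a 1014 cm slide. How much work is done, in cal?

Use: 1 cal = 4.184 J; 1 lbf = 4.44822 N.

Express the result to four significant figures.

330.8 cal

30.69 lbf × 4.44822 → 136.516 N
1014 cm × 0.01 → 10.14 m
W = F × d = 136.516 N × 10.14 m = 1384.27 J
1384.27 J ÷ (4.184 J/cal) = 330.848 cal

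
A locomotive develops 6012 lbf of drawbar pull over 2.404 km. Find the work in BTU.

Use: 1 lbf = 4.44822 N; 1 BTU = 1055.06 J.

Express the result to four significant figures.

6.093×10⁴ BTU

6012 lbf × 4.44822 = 26742.7 N
2.404 km × 1000 = 2404 m
W = F × d = 26742.7 N × 2404 m = 6.42895×10⁷ J
6.42895×10⁷ J ÷ (1055.06 J/BTU) = 60934.4 BTU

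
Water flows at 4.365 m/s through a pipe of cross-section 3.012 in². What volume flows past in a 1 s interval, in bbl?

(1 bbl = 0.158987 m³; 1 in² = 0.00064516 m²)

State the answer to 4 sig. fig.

3.012 in² × 0.00064516 = 0.00194322 m²
V = v × A × t = 4.365 m/s × 0.00194322 m² × 1 s = 0.00848216 m³
0.00848216 m³ ÷ (0.158987 m³/bbl) = 0.0533513 bbl

0.05335 bbl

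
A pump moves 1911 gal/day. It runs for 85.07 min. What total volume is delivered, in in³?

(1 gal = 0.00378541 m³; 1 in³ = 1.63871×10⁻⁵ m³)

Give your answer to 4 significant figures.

2.608×10⁴ in³

1911 gal/day → 8.37259×10⁻⁵ m³/s
85.07 min → 5104.2 s
V = Q × t = 8.37259×10⁻⁵ × 5104.2 = 0.427354 m³
In in³: 0.427354 / 1.63871×10⁻⁵ = 26078.7 in³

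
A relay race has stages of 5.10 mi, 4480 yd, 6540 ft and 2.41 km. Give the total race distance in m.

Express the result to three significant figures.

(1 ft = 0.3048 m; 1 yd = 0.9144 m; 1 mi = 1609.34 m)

1.67×10⁴ m

5.10 mi × 1609.34 → 8207.63 m
4480 yd × 0.9144 → 4096.51 m
6540 ft × 0.3048 → 1993.39 m
2.41 km × 1000 → 2410 m
Total: 8207.63 + 4096.51 + 1993.39 + 2410 = 16707.5 m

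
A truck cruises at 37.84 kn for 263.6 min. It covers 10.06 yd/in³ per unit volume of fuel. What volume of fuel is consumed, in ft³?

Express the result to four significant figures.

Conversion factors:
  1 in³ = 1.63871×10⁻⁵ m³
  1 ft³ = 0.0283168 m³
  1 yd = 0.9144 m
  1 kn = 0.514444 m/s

37.84 kn → 19.4666 m/s
263.6 min → 15816 s
d = v × t = 19.4666 × 15816 = 307884 m
10.06 yd/in³ → 561348 m/m³
V = d / (distance per unit fuel) = 307884 / 561348 = 0.548473 m³
In ft³: 0.548473 / 0.0283168 = 19.3692 ft³

19.37 ft³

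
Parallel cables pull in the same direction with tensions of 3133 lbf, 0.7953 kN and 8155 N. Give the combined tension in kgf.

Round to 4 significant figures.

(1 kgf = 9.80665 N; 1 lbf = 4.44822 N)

2334 kgf

3133 lbf × 4.44822 = 13936.3 N
0.7953 kN × 1000 = 795.3 N
8155 N (already N)
Sum: 13936.3 + 795.3 + 8155 = 22886.6 N
In kgf: 22886.6 / 9.80665 = 2333.78 kgf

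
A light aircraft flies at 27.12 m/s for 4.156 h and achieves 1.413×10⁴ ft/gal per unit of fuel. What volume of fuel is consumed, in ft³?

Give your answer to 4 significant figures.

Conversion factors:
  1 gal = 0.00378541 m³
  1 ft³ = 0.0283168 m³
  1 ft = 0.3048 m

12.59 ft³

4.156 h → 14961.6 s
d = v × t = 27.12 × 14961.6 = 405759 m
1.413×10⁴ ft/gal → 1.13774×10⁶ m/m³
V = d / (distance per unit fuel) = 405759 / 1.13774×10⁶ = 0.356636 m³
In ft³: 0.356636 / 0.0283168 = 12.5945 ft³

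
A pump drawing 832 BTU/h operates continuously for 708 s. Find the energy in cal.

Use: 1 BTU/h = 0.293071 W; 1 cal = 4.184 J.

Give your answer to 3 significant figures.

832 BTU/h × 0.293071 → 243.835 W
E = P × t = 243.835 W × 708 s = 172635 J
172635 J ÷ (4.184 J/cal) = 41260.8 cal

4.13×10⁴ cal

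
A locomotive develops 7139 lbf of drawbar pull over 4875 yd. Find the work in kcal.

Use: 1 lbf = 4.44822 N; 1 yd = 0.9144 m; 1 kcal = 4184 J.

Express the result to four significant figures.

3.383×10⁴ kcal

7139 lbf × 4.44822 = 31755.8 N
4875 yd × 0.9144 = 4457.7 m
W = F × d = 31755.8 N × 4457.7 m = 1.41558×10⁸ J
1.41558×10⁸ J ÷ (4184 J/kcal) = 33833.2 kcal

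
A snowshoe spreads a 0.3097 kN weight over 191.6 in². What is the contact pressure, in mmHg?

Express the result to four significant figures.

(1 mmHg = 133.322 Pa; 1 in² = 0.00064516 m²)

18.79 mmHg

0.3097 kN × 1000 → 309.7 N
191.6 in² × 0.00064516 → 0.123613 m²
P = F / A = 309.7 N / 0.123613 m² = 2505.4 Pa
2505.4 Pa ÷ (133.322 Pa/mmHg) = 18.7921 mmHg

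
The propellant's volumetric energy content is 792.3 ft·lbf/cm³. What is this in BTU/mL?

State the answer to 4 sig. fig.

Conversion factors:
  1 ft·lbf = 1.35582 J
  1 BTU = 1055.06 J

1.018 BTU/mL

792.3 ft·lbf/cm³ × 1.35582 J/ft·lbf ÷ 10⁻⁶ m³/cm³ = 1.07422×10⁹ J/m³
1.07422×10⁹ J/m³ ÷ 1055.06 J/BTU × 10⁻⁶ m³/mL = 1.01816 BTU/mL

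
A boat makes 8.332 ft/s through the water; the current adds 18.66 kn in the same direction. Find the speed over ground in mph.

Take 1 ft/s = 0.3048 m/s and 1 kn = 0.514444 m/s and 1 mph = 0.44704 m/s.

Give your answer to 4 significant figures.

27.15 mph

8.332 ft/s × 0.3048 = 2.53959 m/s
18.66 kn × 0.514444 = 9.59953 m/s
Combined: 2.53959 + 9.59953 = 12.1391 m/s
In mph: 12.1391 / 0.44704 = 27.1544 mph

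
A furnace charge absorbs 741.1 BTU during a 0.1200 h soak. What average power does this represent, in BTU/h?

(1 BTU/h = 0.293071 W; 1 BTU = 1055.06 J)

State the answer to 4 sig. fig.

6176 BTU/h

741.1 BTU × 1055.06 = 781905 J
0.1200 h × 3600 = 432 s
P = E / t = 781905 J / 432 s = 1809.97 W
1809.97 W ÷ (0.293071 W/BTU/h) = 6175.88 BTU/h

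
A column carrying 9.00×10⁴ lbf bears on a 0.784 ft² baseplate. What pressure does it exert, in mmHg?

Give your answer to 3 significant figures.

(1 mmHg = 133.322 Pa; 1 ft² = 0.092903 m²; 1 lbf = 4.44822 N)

4.12×10⁴ mmHg

9.00×10⁴ lbf × 4.44822 → 400340 N
0.784 ft² × 0.092903 → 0.072836 m²
P = F / A = 400340 N / 0.072836 m² = 5.49646×10⁶ Pa
5.49646×10⁶ Pa ÷ (133.322 Pa/mmHg) = 41227 mmHg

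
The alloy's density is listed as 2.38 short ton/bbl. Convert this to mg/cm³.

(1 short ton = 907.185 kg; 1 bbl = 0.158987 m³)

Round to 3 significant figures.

2.38 short ton/bbl × 907.185 kg/short ton ÷ 0.158987 m³/bbl = 13580.4 kg/m³
13580.4 kg/m³ ÷ 10⁻⁶ kg/mg × 10⁻⁶ m³/cm³ = 13580.4 mg/cm³

1.36×10⁴ mg/cm³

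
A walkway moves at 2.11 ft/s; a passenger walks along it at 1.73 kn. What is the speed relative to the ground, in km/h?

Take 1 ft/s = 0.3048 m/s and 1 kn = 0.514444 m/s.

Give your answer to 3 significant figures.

2.11 ft/s × 0.3048 = 0.643128 m/s
1.73 kn × 0.514444 = 0.889988 m/s
Sum: 0.643128 + 0.889988 = 1.53312 m/s
In km/h: 1.53312 / (1/3.6) = 5.51923 km/h

5.52 km/h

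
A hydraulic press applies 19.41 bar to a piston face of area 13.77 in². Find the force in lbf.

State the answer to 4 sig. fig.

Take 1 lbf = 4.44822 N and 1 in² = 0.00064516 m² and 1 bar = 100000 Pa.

3877 lbf

19.41 bar × 100000 = 1.941×10⁶ Pa
13.77 in² × 0.00064516 = 0.00888385 m²
F = P × A = 1.941×10⁶ Pa × 0.00888385 m² = 17243.6 N
17243.6 N ÷ (4.44822 N/lbf) = 3876.52 lbf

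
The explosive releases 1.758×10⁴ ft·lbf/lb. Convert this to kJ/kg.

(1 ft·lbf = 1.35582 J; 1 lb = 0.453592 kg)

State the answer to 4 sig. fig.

52.55 kJ/kg

1.758×10⁴ ft·lbf/lb × 1.35582 J/ft·lbf ÷ 0.453592 kg/lb = 52547.9 J/kg
52547.9 J/kg ÷ 1000 J/kJ = 52.5479 kJ/kg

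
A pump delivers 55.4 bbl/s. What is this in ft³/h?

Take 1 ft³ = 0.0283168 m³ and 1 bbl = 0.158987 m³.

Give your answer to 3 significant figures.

1.12×10⁶ ft³/h

55.4 bbl/s × 0.158987 m³/bbl = 8.80788 m³/s
8.80788 m³/s ÷ 0.0283168 m³/ft³ × 3600 s/h = 1.11977×10⁶ ft³/h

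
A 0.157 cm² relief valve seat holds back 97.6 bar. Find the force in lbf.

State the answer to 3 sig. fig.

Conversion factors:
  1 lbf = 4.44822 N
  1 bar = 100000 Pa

97.6 bar × 100000 = 9.76×10⁶ Pa
0.157 cm² × 0.0001 = 1.57×10⁻⁵ m²
F = P × A = 9.76×10⁶ Pa × 1.57×10⁻⁵ m² = 153.232 N
153.232 N ÷ (4.44822 N/lbf) = 34.4479 lbf

34.4 lbf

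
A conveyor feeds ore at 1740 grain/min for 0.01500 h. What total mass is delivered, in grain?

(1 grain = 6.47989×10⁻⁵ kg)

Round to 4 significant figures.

1740 grain/min → 0.00187917 kg/s
0.01500 h → 54 s
m = ṁ × t = 0.00187917 × 54 = 0.101475 kg
In grain: 0.101475 / 6.47989×10⁻⁵ = 1566 grain

1566 grain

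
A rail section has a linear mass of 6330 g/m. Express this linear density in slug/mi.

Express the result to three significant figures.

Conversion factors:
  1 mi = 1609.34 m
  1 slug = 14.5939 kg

698 slug/mi

6330 g/m × 0.001 kg/g = 6.33 kg/m
6.33 kg/m ÷ 14.5939 kg/slug × 1609.34 m/mi = 698.04 slug/mi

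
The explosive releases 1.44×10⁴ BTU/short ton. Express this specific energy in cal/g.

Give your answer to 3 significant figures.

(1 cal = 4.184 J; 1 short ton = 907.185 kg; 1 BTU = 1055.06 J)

1.44×10⁴ BTU/short ton × 1055.06 J/BTU ÷ 907.185 kg/short ton = 16747.3 J/kg
16747.3 J/kg ÷ 4.184 J/cal × 0.001 kg/g = 4.0027 cal/g

4.00 cal/g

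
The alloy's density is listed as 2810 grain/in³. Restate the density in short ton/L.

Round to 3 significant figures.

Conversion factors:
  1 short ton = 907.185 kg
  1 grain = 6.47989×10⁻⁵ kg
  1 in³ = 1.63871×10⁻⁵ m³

2810 grain/in³ × 6.47989×10⁻⁵ kg/grain ÷ 1.63871×10⁻⁵ m³/in³ = 11111.5 kg/m³
11111.5 kg/m³ ÷ 907.185 kg/short ton × 0.001 m³/L = 0.0122483 short ton/L

0.0122 short ton/L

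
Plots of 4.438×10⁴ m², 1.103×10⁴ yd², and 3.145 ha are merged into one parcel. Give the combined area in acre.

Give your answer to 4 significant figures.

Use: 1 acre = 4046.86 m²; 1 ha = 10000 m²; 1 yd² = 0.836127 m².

21.02 acre

4.438×10⁴ m² (already m²)
1.103×10⁴ yd² × 0.836127 = 9222.48 m²
3.145 ha × 10000 = 31450 m²
Total: 44380 + 9222.48 + 31450 = 85052.5 m²
In acre: 85052.5 / 4046.86 = 21.0169 acre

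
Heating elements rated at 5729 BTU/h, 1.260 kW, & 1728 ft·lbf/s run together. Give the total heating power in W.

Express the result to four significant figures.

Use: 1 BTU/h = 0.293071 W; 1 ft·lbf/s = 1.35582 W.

5282 W

5729 BTU/h × 0.293071 → 1679 W
1.260 kW × 1000 → 1260 W
1728 ft·lbf/s × 1.35582 → 2342.86 W
Total: 1679 + 1260 + 2342.86 = 5281.86 W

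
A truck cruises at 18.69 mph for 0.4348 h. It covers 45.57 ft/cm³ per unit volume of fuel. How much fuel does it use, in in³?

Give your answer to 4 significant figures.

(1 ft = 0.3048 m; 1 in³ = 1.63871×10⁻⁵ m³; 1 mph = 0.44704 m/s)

57.46 in³

18.69 mph → 8.35518 m/s
0.4348 h → 1565.28 s
d = v × t = 8.35518 × 1565.28 = 13078.2 m
45.57 ft/cm³ → 1.38897×10⁷ m/m³
V = d / (distance per unit fuel) = 13078.2 / 1.38897×10⁷ = 9.41575×10⁻⁴ m³
In in³: 9.41575×10⁻⁴ / 1.63871×10⁻⁵ = 57.4583 in³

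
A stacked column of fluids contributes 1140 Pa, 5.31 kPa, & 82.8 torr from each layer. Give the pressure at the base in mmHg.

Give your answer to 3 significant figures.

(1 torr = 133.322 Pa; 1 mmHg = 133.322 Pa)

1140 Pa (already Pa)
5.31 kPa × 1000 → 5310 Pa
82.8 torr × 133.322 → 11039.1 Pa
Total: 1140 + 5310 + 11039.1 = 17489.1 Pa
In mmHg: 17489.1 / 133.322 = 131.179 mmHg

131 mmHg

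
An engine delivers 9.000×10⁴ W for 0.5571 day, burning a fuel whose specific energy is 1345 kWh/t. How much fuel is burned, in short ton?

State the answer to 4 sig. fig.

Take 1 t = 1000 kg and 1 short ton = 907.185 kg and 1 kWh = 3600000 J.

0.5571 day → 48133.4 s
E = P × t = 90000 × 48133.4 = 4.33201×10⁹ J
1345 kWh/t → 4.842×10⁶ J/kg
m = E / e_s = 4.33201×10⁹ / 4.842×10⁶ = 894.674 kg
In short ton: 894.674 / 907.185 = 0.986209 short ton

0.9862 short ton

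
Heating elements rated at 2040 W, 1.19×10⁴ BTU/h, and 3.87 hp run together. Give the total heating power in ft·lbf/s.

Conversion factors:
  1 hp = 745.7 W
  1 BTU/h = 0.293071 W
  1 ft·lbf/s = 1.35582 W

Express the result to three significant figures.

6210 ft·lbf/s

2040 W (already W)
1.19×10⁴ BTU/h × 0.293071 = 3487.54 W
3.87 hp × 745.7 = 2885.86 W
Combined: 2040 + 3487.54 + 2885.86 = 8413.4 W
In ft·lbf/s: 8413.4 / 1.35582 = 6205.4 ft·lbf/s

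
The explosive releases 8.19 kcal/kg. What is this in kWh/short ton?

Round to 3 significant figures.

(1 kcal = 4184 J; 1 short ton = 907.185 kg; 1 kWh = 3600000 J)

8.64 kWh/short ton

8.19 kcal/kg × 4184 J/kcal = 34267 J/kg
34267 J/kg ÷ 3600000 J/kWh × 907.185 kg/short ton = 8.63514 kWh/short ton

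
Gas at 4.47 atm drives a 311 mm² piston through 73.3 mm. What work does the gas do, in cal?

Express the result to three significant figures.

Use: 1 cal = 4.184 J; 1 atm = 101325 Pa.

2.47 cal

4.47 atm → 452923 Pa
311 mm² → 3.11×10⁻⁴ m²
F = P × A = 452923 × 3.11×10⁻⁴ = 140.859 N
73.3 mm → 0.0733 m
W = F × d = 140.859 × 0.0733 = 10.325 J
In cal: 10.325 / 4.184 = 2.46773 cal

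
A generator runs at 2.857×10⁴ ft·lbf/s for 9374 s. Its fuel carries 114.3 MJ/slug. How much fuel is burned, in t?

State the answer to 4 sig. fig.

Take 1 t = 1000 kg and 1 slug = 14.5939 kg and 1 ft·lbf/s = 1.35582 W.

0.04636 t

2.857×10⁴ ft·lbf/s → 38735.8 W
E = P × t = 38735.8 × 9374 = 3.63109×10⁸ J
114.3 MJ/slug → 7.83204×10⁶ J/kg
m = E / e_s = 3.63109×10⁸ / 7.83204×10⁶ = 46.362 kg
In t: 46.362 / 1000 = 0.046362 t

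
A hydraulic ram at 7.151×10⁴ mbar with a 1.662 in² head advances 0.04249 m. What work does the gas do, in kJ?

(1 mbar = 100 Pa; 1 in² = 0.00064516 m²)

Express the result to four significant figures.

7.151×10⁴ mbar → 7.151×10⁶ Pa
1.662 in² → 0.00107226 m²
F = P × A = 7.151×10⁶ × 0.00107226 = 7667.73 N
W = F × d = 7667.73 × 0.04249 = 325.802 J
In kJ: 325.802 / 1000 = 0.325802 kJ

0.3258 kJ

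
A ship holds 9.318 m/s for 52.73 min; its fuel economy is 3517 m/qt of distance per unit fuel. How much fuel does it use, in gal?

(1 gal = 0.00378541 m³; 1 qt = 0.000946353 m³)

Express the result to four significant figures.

2.096 gal

52.73 min → 3163.8 s
d = v × t = 9.318 × 3163.8 = 29480.3 m
3517 m/qt → 3.71637×10⁶ m/m³
V = d / (distance per unit fuel) = 29480.3 / 3.71637×10⁶ = 0.00793255 m³
In gal: 0.00793255 / 0.00378541 = 2.09556 gal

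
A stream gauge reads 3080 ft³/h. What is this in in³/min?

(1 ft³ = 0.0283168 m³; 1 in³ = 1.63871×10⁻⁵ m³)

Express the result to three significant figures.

8.87×10⁴ in³/min

3080 ft³/h × 0.0283168 m³/ft³ ÷ 3600 s/h = 0.0242266 m³/s
0.0242266 m³/s ÷ 1.63871×10⁻⁵ m³/in³ × 60 s/min = 88703.7 in³/min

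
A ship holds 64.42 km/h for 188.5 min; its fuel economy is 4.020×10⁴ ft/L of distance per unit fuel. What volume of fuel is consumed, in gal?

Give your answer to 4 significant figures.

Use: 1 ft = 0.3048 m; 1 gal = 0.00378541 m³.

64.42 km/h → 17.8944 m/s
188.5 min → 11310 s
d = v × t = 17.8944 × 11310 = 202386 m
4.020×10⁴ ft/L → 1.2253×10⁷ m/m³
V = d / (distance per unit fuel) = 202386 / 1.2253×10⁷ = 0.0165173 m³
In gal: 0.0165173 / 0.00378541 = 4.36341 gal

4.363 gal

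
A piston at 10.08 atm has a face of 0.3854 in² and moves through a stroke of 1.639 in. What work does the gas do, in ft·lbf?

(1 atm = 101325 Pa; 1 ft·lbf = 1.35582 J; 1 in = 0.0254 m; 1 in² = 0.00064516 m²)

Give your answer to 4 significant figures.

7.798 ft·lbf

10.08 atm → 1.02136×10⁶ Pa
0.3854 in² → 2.48645×10⁻⁴ m²
F = P × A = 1.02136×10⁶ × 2.48645×10⁻⁴ = 253.956 N
1.639 in → 0.0416306 m
W = F × d = 253.956 × 0.0416306 = 10.5723 J
In ft·lbf: 10.5723 / 1.35582 = 7.79772 ft·lbf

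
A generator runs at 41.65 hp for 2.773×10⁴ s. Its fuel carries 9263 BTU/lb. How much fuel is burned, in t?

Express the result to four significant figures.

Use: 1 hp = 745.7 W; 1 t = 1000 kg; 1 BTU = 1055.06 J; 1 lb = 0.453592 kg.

0.03997 t

41.65 hp → 31058.4 W
E = P × t = 31058.4 × 27730 = 8.61249×10⁸ J
9263 BTU/lb → 2.15458×10⁷ J/kg
m = E / e_s = 8.61249×10⁸ / 2.15458×10⁷ = 39.9729 kg
In t: 39.9729 / 1000 = 0.0399729 t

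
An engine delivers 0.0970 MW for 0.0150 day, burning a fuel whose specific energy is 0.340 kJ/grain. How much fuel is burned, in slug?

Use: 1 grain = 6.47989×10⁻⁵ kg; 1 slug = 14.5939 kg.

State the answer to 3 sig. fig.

1.64 slug

0.0970 MW → 97000 W
0.0150 day → 1296 s
E = P × t = 97000 × 1296 = 1.25712×10⁸ J
0.340 kJ/grain → 5.247×10⁶ J/kg
m = E / e_s = 1.25712×10⁸ / 5.247×10⁶ = 23.9588 kg
In slug: 23.9588 / 14.5939 = 1.6417 slug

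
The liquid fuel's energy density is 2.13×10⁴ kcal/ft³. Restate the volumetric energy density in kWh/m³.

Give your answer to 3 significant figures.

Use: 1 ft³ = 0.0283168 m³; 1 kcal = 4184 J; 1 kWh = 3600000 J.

874 kWh/m³

2.13×10⁴ kcal/ft³ × 4184 J/kcal ÷ 0.0283168 m³/ft³ = 3.14722×10⁹ J/m³
3.14722×10⁹ J/m³ ÷ 3600000 J/kWh = 874.228 kWh/m³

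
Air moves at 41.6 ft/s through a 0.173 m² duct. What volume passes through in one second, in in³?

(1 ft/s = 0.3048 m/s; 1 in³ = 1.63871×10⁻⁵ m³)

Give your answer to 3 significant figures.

41.6 ft/s × 0.3048 → 12.6797 m/s
V = v × A × t = 12.6797 m/s × 0.173 m² × 1 s = 2.19359 m³
2.19359 m³ ÷ (1.63871×10⁻⁵ m³/in³) = 133861 in³

1.34×10⁵ in³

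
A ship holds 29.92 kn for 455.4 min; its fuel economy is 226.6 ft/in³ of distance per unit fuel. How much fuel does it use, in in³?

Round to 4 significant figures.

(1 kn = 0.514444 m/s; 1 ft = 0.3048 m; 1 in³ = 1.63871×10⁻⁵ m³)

6089 in³

29.92 kn → 15.3922 m/s
455.4 min → 27324 s
d = v × t = 15.3922 × 27324 = 420576 m
226.6 ft/in³ → 4.21476×10⁶ m/m³
V = d / (distance per unit fuel) = 420576 / 4.21476×10⁶ = 0.0997865 m³
In in³: 0.0997865 / 1.63871×10⁻⁵ = 6089.33 in³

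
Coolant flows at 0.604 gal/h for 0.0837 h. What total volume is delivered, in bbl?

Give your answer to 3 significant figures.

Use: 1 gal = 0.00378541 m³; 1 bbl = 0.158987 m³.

0.604 gal/h → 6.35108×10⁻⁷ m³/s
0.0837 h → 301.32 s
V = Q × t = 6.35108×10⁻⁷ × 301.32 = 1.91371×10⁻⁴ m³
In bbl: 1.91371×10⁻⁴ / 0.158987 = 0.00120369 bbl

0.00120 bbl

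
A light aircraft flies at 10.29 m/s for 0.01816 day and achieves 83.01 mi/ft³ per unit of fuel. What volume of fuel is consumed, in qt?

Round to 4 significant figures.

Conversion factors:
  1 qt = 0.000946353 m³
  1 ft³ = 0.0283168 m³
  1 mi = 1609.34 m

3.616 qt

0.01816 day → 1569.02 s
d = v × t = 10.29 × 1569.02 = 16145.2 m
83.01 mi/ft³ → 4.71774×10⁶ m/m³
V = d / (distance per unit fuel) = 16145.2 / 4.71774×10⁶ = 0.00342223 m³
In qt: 0.00342223 / 0.000946353 = 3.61623 qt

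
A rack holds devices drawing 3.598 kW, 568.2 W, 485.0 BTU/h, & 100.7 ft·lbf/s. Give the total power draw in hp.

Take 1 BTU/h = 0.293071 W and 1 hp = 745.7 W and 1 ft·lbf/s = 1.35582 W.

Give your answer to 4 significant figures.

3.598 kW × 1000 = 3598 W
568.2 W (already W)
485.0 BTU/h × 0.293071 = 142.139 W
100.7 ft·lbf/s × 1.35582 = 136.531 W
Total: 3598 + 568.2 + 142.139 + 136.531 = 4444.87 W
In hp: 4444.87 / 745.7 = 5.96067 hp

5.961 hp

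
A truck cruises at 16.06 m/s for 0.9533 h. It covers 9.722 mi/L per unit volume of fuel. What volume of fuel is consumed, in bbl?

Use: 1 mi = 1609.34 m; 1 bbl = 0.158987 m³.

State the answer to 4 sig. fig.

0.02216 bbl

0.9533 h → 3431.88 s
d = v × t = 16.06 × 3431.88 = 55116 m
9.722 mi/L → 1.5646×10⁷ m/m³
V = d / (distance per unit fuel) = 55116 / 1.5646×10⁷ = 0.00352269 m³
In bbl: 0.00352269 / 0.158987 = 0.0221571 bbl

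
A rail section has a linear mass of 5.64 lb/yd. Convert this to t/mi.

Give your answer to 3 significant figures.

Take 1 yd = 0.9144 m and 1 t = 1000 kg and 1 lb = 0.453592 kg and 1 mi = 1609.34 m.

5.64 lb/yd × 0.453592 kg/lb ÷ 0.9144 m/yd = 2.79775 kg/m
2.79775 kg/m ÷ 1000 kg/t × 1609.34 m/mi = 4.50253 t/mi

4.50 t/mi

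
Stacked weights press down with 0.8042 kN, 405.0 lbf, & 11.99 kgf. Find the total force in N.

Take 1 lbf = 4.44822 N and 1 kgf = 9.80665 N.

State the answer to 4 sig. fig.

0.8042 kN × 1000 = 804.2 N
405.0 lbf × 4.44822 = 1801.53 N
11.99 kgf × 9.80665 = 117.582 N
Sum: 804.2 + 1801.53 + 117.582 = 2723.31 N

2723 N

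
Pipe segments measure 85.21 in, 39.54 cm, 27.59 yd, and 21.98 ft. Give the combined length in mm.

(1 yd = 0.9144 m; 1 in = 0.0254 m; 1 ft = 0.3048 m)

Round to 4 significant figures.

3.449×10⁴ mm

85.21 in × 0.0254 = 2.16433 m
39.54 cm × 0.01 = 0.3954 m
27.59 yd × 0.9144 = 25.2283 m
21.98 ft × 0.3048 = 6.6995 m
Total: 2.16433 + 0.3954 + 25.2283 + 6.6995 = 34.4875 m
In mm: 34.4875 / 0.001 = 34487.5 mm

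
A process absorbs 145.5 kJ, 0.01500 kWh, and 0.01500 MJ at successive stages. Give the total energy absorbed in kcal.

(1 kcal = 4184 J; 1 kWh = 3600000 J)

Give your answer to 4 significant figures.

51.27 kcal

145.5 kJ × 1000 = 145500 J
0.01500 kWh × 3600000 = 54000 J
0.01500 MJ × 1000000 = 15000 J
Total: 145500 + 54000 + 15000 = 214500 J
In kcal: 214500 / 4184 = 51.2667 kcal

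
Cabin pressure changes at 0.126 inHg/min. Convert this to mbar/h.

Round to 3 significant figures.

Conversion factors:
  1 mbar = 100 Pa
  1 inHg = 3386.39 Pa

256 mbar/h

0.126 inHg/min × 3386.39 Pa/inHg ÷ 60 s/min = 7.11142 Pa/s
7.11142 Pa/s ÷ 100 Pa/mbar × 3600 s/h = 256.011 mbar/h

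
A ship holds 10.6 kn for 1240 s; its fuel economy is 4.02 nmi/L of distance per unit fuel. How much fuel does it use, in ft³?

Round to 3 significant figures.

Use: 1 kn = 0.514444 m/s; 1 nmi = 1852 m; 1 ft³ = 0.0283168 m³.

0.0321 ft³

10.6 kn → 5.45311 m/s
d = v × t = 5.45311 × 1240 = 6761.86 m
4.02 nmi/L → 7.44504×10⁶ m/m³
V = d / (distance per unit fuel) = 6761.86 / 7.44504×10⁶ = 9.08237×10⁻⁴ m³
In ft³: 9.08237×10⁻⁴ / 0.0283168 = 0.0320741 ft³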